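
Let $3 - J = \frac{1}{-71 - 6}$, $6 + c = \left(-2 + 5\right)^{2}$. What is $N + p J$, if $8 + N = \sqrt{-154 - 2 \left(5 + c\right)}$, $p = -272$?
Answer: $- \frac{63720}{77} + i \sqrt{170} \approx -827.53 + 13.038 i$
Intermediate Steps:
$c = 3$ ($c = -6 + \left(-2 + 5\right)^{2} = -6 + 3^{2} = -6 + 9 = 3$)
$N = -8 + i \sqrt{170}$ ($N = -8 + \sqrt{-154 - 2 \left(5 + 3\right)} = -8 + \sqrt{-154 - 16} = -8 + \sqrt{-170} = -8 + i \sqrt{170} \approx -8.0 + 13.038 i$)
$J = \frac{232}{77}$ ($J = 3 - \frac{1}{-71 - 6} = 3 - \frac{1}{-77} = 3 - - \frac{1}{77} = 3 + \frac{1}{77} = \frac{232}{77} \approx 3.013$)
$N + p J = \left(-8 + i \sqrt{170}\right) - \frac{63104}{77} = - \frac{63720}{77} + i \sqrt{170}$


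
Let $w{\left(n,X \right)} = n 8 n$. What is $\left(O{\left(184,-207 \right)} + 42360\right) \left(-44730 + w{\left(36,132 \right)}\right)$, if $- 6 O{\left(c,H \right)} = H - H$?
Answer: $-1455574320$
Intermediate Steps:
$O{\left(c,H \right)} = 0$ ($O{\left(c,H \right)} = - \frac{H - H}{6} = \left(- \frac{1}{6}\right) 0 = 0$)
$w{\left(n,X \right)} = 8 n^{2}$ ($w{\left(n,X \right)} = 8 n n = 8 n^{2}$)
$\left(O{\left(184,-207 \right)} + 42360\right) \left(-44730 + w{\left(36,132 \right)}\right) = \left(0 + 42360\right) \left(-44730 + 8 \cdot 36^{2}\right) = 42360 \left(-44730 + 8 \cdot 1296\right) = 42360 \left(-44730 + 10368\right) = 42360 \left(-34362\right) = -1455574320$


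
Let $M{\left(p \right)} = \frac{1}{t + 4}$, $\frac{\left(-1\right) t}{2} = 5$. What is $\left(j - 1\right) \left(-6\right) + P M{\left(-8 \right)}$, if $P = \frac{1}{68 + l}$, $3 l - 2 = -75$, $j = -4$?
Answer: $\frac{7859}{262} \approx 29.996$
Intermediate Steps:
$t = -10$ ($t = \left(-2\right) 5 = -10$)
$l = - \frac{73}{3}$ ($l = \frac{2}{3} + \frac{1}{3} \left(-75\right) = \frac{2}{3} - 25 = - \frac{73}{3} \approx -24.333$)
$M{\left(p \right)} = - \frac{1}{6}$ ($M{\left(p \right)} = \frac{1}{-10 + 4} = \frac{1}{-6} = - \frac{1}{6}$)
$P = \frac{3}{131}$ ($P = \frac{1}{68 - \frac{73}{3}} = \frac{1}{\frac{131}{3}} = \frac{3}{131} \approx 0.022901$)
$\left(j - 1\right) \left(-6\right) + P M{\left(-8 \right)} = \left(-4 - 1\right) \left(-6\right) + \frac{3}{131} \left(- \frac{1}{6}\right) = \left(-5\right) \left(-6\right) - \frac{1}{262} = 30 - \frac{1}{262} = \frac{7859}{262}$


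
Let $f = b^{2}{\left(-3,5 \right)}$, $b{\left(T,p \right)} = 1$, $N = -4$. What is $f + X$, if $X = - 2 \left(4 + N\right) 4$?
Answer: $1$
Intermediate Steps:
$f = 1$ ($f = 1^{2} = 1$)
$X = 0$ ($X = - 2 \left(4 - 4\right) 4 = \left(-2\right) 0 \cdot 4 = 0 \cdot 4 = 0$)
$f + X = 1 + 0 = 1$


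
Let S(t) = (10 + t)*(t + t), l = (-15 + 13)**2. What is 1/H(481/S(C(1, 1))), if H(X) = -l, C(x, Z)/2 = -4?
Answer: -1/4 ≈ -0.25000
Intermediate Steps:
C(x, Z) = -8 (C(x, Z) = 2*(-4) = -8)
l = 4 (l = (-2)**2 = 4)
S(t) = 2*t*(10 + t) (S(t) = (10 + t)*(2*t) = 2*t*(10 + t))
H(X) = -4 (H(X) = -1*4 = -4)
1/H(481/S(C(1, 1))) = 1/(-4) = -1/4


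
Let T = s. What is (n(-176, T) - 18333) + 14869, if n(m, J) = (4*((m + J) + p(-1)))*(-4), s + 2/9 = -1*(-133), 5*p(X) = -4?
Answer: -124184/45 ≈ -2759.6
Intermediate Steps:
p(X) = -⅘ (p(X) = (⅕)*(-4) = -⅘)
s = 1195/9 (s = -2/9 - 1*(-133) = -2/9 + 133 = 1195/9 ≈ 132.78)
T = 1195/9 ≈ 132.78
n(m, J) = 64/5 - 16*J - 16*m (n(m, J) = (4*((m + J) - ⅘))*(-4) = (4*((J + m) - ⅘))*(-4) = (4*(-⅘ + J + m))*(-4) = (-16/5 + 4*J + 4*m)*(-4) = 64/5 - 16*J - 16*m)
(n(-176, T) - 18333) + 14869 = ((64/5 - 16*1195/9 - 16*(-176)) - 18333) + 14869 = ((64/5 - 19120/9 + 2816) - 18333) + 14869 = (31696/45 - 18333) + 14869 = -793289/45 + 14869 = -124184/45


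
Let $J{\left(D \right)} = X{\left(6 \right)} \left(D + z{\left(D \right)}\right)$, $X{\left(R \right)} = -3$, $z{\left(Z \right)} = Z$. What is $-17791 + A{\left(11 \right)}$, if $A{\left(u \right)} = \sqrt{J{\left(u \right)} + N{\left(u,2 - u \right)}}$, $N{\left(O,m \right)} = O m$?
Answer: $-17791 + i \sqrt{165} \approx -17791.0 + 12.845 i$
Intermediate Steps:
$J{\left(D \right)} = - 6 D$ ($J{\left(D \right)} = - 3 \left(D + D\right) = - 3 \cdot 2 D = - 6 D$)
$A{\left(u \right)} = \sqrt{- 6 u + u \left(2 - u\right)}$
$-17791 + A{\left(11 \right)} = -17791 + \sqrt{11 \left(-4 - 11\right)} = -17791 + \sqrt{11 \left(-15\right)} = -17791 + \sqrt{-165} = -17791 + i \sqrt{165}$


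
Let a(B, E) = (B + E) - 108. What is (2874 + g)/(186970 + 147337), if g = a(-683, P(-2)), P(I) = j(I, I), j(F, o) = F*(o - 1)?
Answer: 2089/334307 ≈ 0.0062487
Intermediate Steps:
j(F, o) = F*(-1 + o)
P(I) = I*(-1 + I)
a(B, E) = -108 + B + E
g = -785 (g = -108 - 683 - 2*(-1 - 2) = -108 - 683 - 2*(-3) = -108 - 683 + 6 = -785)
(2874 + g)/(186970 + 147337) = (2874 - 785)/(186970 + 147337) = 2089/334307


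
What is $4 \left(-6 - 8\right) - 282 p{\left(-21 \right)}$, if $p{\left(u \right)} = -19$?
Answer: $5302$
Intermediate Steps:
$4 \left(-6 - 8\right) - 282 p{\left(-21 \right)} = 4 \left(-6 - 8\right) - -5358 = 4 \left(-14\right) + 5358 = -56 + 5358 = 5302$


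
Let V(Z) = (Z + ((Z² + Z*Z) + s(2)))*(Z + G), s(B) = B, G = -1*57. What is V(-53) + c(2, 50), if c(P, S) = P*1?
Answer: -612368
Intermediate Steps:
G = -57
V(Z) = (-57 + Z)*(2 + Z + 2*Z²) (V(Z) = (Z + ((Z² + Z*Z) + 2))*(Z - 57) = (Z + ((Z² + Z²) + 2))*(-57 + Z) = (Z + (2*Z² + 2))*(-57 + Z) = (Z + (2 + 2*Z²))*(-57 + Z) = (2 + Z + 2*Z²)*(-57 + Z) = (-57 + Z)*(2 + Z + 2*Z²))
c(P, S) = P
V(-53) + c(2, 50) = (-114 - 113*(-53)² - 55*(-53) + 2*(-53)³) + 2 = (-114 - 113*2809 + 2915 + 2*(-148877)) + 2 = (-114 - 317417 + 2915 - 297754) + 2 = -612370 + 2 = -612368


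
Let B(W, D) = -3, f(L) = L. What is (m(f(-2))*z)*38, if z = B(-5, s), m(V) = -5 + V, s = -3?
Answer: 798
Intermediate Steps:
z = -3
(m(f(-2))*z)*38 = ((-5 - 2)*(-3))*38 = -7*(-3)*38 = 21*38 = 798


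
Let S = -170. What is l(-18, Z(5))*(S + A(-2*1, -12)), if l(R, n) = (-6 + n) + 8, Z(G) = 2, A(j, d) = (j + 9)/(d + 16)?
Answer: -673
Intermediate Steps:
A(j, d) = (9 + j)/(16 + d)
l(R, n) = 2 + n
l(-18, Z(5))*(S + A(-2*1, -12)) = (2 + 2)*(-170 + (9 - 2*1)/(16 - 12)) = 4*(-170 + (9 - 2)/4) = 4*(-170 + (¼)*7) = 4*(-170 + 7/4) = 4*(-673/4) = -673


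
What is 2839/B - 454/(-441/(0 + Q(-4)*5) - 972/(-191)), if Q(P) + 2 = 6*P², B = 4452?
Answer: -60128668403/552951756 ≈ -108.74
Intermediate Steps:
Q(P) = -2 + 6*P²
2839/B - 454/(-441/(0 + Q(-4)*5) - 972/(-191)) = 2839/4452 - 454/(-441/(0 + (-2 + 6*(-4)²)*5) - 972/(-191)) = 2839*(1/4452) - 454/(-441/(0 + (-2 + 6*16)*5) - 972*(-1/191)) = 2839/4452 - 454/(-441/(0 + (-2 + 96)*5) + 972/191) = 2839/4452 - 454/(-441/(0 + 94*5) + 972/191) = 2839/4452 - 454/(-441/(0 + 470) + 972/191) = 2839/4452 - 454/(-441/470 + 972/191) = 2839/4452 - 454/372609/89770 = 2839/4452 - 454*89770/372609 = 2839/4452 - 40755580/372609 = -60128668403/552951756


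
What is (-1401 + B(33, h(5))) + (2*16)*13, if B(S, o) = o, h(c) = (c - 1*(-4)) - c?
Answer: -981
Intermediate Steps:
h(c) = 4 (h(c) = (c + 4) - c = (4 + c) - c = 4)
(-1401 + B(33, h(5))) + (2*16)*13 = (-1401 + 4) + (2*16)*13 = -1397 + 32*13 = -1397 + 416 = -981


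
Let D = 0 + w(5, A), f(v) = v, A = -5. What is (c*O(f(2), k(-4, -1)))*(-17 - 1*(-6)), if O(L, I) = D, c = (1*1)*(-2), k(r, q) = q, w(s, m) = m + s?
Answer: 0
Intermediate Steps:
c = -2 (c = 1*(-2) = -2)
D = 0 (D = 0 + (-5 + 5) = 0 + 0 = 0)
O(L, I) = 0
(c*O(f(2), k(-4, -1)))*(-17 - 1*(-6)) = (-2*0)*(-17 - 1*(-6)) = 0*(-17 + 6) = 0*(-11) = 0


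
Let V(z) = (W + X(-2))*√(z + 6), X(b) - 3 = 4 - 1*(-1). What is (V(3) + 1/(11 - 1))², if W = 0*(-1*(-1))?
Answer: 58081/100 ≈ 580.81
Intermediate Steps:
X(b) = 8 (X(b) = 3 + (4 - 1*(-1)) = 3 + (4 + 1) = 3 + 5 = 8)
W = 0 (W = 0*1 = 0)
V(z) = 8*√(6 + z) (V(z) = (0 + 8)*√(z + 6) = 8*√(6 + z))
(V(3) + 1/(11 - 1))² = (8*√(6 + 3) + 1/(11 - 1))² = (8*√9 + 1/10)² = (8*3 + ⅒)² = (24 + ⅒)² = (241/10)² = 58081/100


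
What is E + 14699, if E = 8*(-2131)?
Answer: -2349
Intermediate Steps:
E = -17048
E + 14699 = -17048 + 14699 = -2349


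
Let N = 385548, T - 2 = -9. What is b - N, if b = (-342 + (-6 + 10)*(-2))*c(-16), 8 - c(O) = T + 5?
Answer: -389048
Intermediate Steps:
T = -7 (T = 2 - 9 = -7)
c(O) = 10 (c(O) = 8 - (-7 + 5) = 8 - 1*(-2) = 8 + 2 = 10)
b = -3500 (b = (-342 + (-6 + 10)*(-2))*10 = (-342 + 4*(-2))*10 = (-342 - 8)*10 = -350*10 = -3500)
b - N = -3500 - 1*385548 = -3500 - 385548 = -389048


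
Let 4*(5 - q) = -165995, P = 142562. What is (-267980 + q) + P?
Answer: -335657/4 ≈ -83914.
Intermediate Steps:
q = 166015/4 (q = 5 - ¼*(-165995) = 5 + 165995/4 = 166015/4 ≈ 41504.)
(-267980 + q) + P = (-267980 + 166015/4) + 142562 = -905905/4 + 142562 = -335657/4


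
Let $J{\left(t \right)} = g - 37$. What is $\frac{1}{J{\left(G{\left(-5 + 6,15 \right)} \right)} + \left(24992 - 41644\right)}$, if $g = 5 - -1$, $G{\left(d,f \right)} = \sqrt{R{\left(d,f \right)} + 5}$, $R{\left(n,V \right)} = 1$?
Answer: $- \frac{1}{16683} \approx -5.9941 \cdot 10^{-5}$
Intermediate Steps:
$G{\left(d,f \right)} = \sqrt{6}$ ($G{\left(d,f \right)} = \sqrt{1 + 5} = \sqrt{6}$)
$g = 6$ ($g = 5 + 1 = 6$)
$J{\left(t \right)} = -31$ ($J{\left(t \right)} = 6 - 37 = -31$)
$\frac{1}{J{\left(G{\left(-5 + 6,15 \right)} \right)} + \left(24992 - 41644\right)} = \frac{1}{-31 + \left(24992 - 41644\right)} = \frac{1}{-31 - 16652} = \frac{1}{-16683} = - \frac{1}{16683}$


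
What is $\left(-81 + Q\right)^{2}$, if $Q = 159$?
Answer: $6084$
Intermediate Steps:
$\left(-81 + Q\right)^{2} = \left(-81 + 159\right)^{2} = 78^{2} = 6084$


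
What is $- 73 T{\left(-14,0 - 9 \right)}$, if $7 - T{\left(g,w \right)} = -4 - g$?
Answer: $219$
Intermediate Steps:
$T{\left(g,w \right)} = 11 + g$ ($T{\left(g,w \right)} = 7 - \left(-4 - g\right) = 7 + \left(4 + g\right) = 11 + g$)
$- 73 T{\left(-14,0 - 9 \right)} = - 73 \left(11 - 14\right) = \left(-73\right) \left(-3\right) = 219$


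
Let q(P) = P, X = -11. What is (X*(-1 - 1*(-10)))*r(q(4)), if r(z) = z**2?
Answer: -1584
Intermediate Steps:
(X*(-1 - 1*(-10)))*r(q(4)) = -11*(-1 - 1*(-10))*4**2 = -11*(-1 + 10)*16 = -11*9*16 = -99*16 = -1584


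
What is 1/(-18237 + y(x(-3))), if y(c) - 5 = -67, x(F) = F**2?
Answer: -1/18299 ≈ -5.4648e-5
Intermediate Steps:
y(c) = -62 (y(c) = 5 - 67 = -62)
1/(-18237 + y(x(-3))) = 1/(-18237 - 62) = 1/(-18299) = -1/18299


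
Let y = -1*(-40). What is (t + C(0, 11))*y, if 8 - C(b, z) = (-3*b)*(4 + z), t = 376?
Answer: 15360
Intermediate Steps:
C(b, z) = 8 + 3*b*(4 + z) (C(b, z) = 8 - (-3*b)*(4 + z) = 8 - (-3)*b*(4 + z) = 8 + 3*b*(4 + z))
y = 40
(t + C(0, 11))*y = (376 + (8 + 12*0 + 3*0*11))*40 = (376 + (8 + 0 + 0))*40 = (376 + 8)*40 = 384*40 = 15360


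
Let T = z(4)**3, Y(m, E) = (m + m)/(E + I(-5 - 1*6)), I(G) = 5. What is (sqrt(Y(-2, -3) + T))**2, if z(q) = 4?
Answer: 62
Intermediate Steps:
Y(m, E) = 2*m/(5 + E) (Y(m, E) = (m + m)/(E + 5) = (2*m)/(5 + E) = 2*m/(5 + E))
T = 64 (T = 4**3 = 64)
(sqrt(Y(-2, -3) + T))**2 = (sqrt(2*(-2)/(5 - 3) + 64))**2 = (sqrt(2*(-2)/2 + 64))**2 = (sqrt(2*(-2)*(1/2) + 64))**2 = (sqrt(-2 + 64))**2 = (sqrt(62))**2 = 62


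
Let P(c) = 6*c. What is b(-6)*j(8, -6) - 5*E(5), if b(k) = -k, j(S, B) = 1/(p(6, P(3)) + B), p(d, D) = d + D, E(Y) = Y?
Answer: -74/3 ≈ -24.667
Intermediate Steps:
p(d, D) = D + d
j(S, B) = 1/(24 + B) (j(S, B) = 1/((6*3 + 6) + B) = 1/((18 + 6) + B) = 1/(24 + B))
b(-6)*j(8, -6) - 5*E(5) = (-1*(-6))/(24 - 6) - 5*5 = 6/18 - 25 = 6*(1/18) - 25 = ⅓ - 25 = -74/3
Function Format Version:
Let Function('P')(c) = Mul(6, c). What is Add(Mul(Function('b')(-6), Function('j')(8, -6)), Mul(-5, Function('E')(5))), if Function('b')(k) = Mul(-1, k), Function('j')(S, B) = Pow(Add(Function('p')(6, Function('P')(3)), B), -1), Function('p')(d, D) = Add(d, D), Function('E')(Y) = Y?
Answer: Rational(-74, 3) ≈ -24.667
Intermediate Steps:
Function('p')(d, D) = Add(D, d)
Function('j')(S, B) = Pow(Add(24, B), -1) (Function('j')(S, B) = Pow(Add(Add(Mul(6, 3), 6), B), -1) = Pow(Add(Add(18, 6), B), -1) = Pow(Add(24, B), -1))
Add(Mul(Function('b')(-6), Function('j')(8, -6)), Mul(-5, Function('E')(5))) = Add(Mul(Mul(-1, -6), Pow(Add(24, -6), -1)), Mul(-5, 5)) = Add(Mul(6, Pow(18, -1)), -25) = Add(Mul(6, Rational(1, 18)), -25) = Add(Rational(1, 3), -25) = Rational(-74, 3)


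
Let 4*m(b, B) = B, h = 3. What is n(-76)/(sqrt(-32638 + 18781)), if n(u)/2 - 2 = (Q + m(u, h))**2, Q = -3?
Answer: -113*I*sqrt(13857)/110856 ≈ -0.11999*I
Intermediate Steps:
m(b, B) = B/4
n(u) = 113/8 (n(u) = 4 + 2*(-3 + (1/4)*3)**2 = 4 + 2*(-3 + 3/4)**2 = 4 + 2*(-9/4)**2 = 4 + 2*(81/16) = 4 + 81/8 = 113/8)
n(-76)/(sqrt(-32638 + 18781)) = 113/(8*(sqrt(-32638 + 18781))) = 113/(8*(sqrt(-13857))) = 113/(8*((I*sqrt(13857)))) = 113*(-I*sqrt(13857)/13857)/8 = -113*I*sqrt(13857)/110856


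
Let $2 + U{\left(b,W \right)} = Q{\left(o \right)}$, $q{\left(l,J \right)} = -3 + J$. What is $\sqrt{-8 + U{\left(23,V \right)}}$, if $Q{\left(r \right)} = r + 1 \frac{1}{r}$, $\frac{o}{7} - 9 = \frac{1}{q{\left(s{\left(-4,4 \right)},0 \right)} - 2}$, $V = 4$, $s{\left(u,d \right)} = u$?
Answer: $\frac{\sqrt{30603265}}{770} \approx 7.1844$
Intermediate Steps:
$o = \frac{308}{5}$ ($o = 63 + \frac{7}{\left(-3 + 0\right) - 2} = 63 + \frac{7}{-3 - 2} = 63 + \frac{7}{-5} = 63 + 7 \left(- \frac{1}{5}\right) = 63 - \frac{7}{5} = \frac{308}{5} \approx 61.6$)
$Q{\left(r \right)} = r + \frac{1}{r}$
$U{\left(b,W \right)} = \frac{91809}{1540}$ ($U{\left(b,W \right)} = -2 + \left(\frac{308}{5} + \frac{1}{\frac{308}{5}}\right) = -2 + \left(\frac{308}{5} + \frac{5}{308}\right) = -2 + \frac{94889}{1540} = \frac{91809}{1540}$)
$\sqrt{-8 + U{\left(23,V \right)}} = \sqrt{-8 + \frac{91809}{1540}} = \sqrt{\frac{79489}{1540}} = \frac{\sqrt{30603265}}{770}$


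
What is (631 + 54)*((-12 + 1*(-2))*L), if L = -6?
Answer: 57540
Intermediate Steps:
(631 + 54)*((-12 + 1*(-2))*L) = (631 + 54)*((-12 + 1*(-2))*(-6)) = 685*((-12 - 2)*(-6)) = 685*(-14*(-6)) = 685*84 = 57540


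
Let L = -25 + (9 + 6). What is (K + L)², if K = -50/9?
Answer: 19600/81 ≈ 241.98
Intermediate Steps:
K = -50/9 (K = -50*⅑ = -50/9 ≈ -5.5556)
L = -10 (L = -25 + 15 = -10)
(K + L)² = (-50/9 - 10)² = (-140/9)² = 19600/81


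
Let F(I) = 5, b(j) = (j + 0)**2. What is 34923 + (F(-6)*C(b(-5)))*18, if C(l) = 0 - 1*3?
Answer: 34653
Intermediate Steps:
b(j) = j**2
C(l) = -3 (C(l) = 0 - 3 = -3)
34923 + (F(-6)*C(b(-5)))*18 = 34923 + (5*(-3))*18 = 34923 - 15*18 = 34923 - 270 = 34653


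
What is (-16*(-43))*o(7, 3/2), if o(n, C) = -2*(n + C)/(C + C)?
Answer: -11696/3 ≈ -3898.7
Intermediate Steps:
o(n, C) = -(C + n)/C (o(n, C) = -2*(C + n)/(2*C) = -2*(C + n)*1/(2*C) = -(C + n)/C)
(-16*(-43))*o(7, 3/2) = (-16*(-43))*((-3/2 - 1*7)/((3/2))) = 688*((-3/2 - 7)/((3*(½)))) = 688*((-1*3/2 - 7)/(3/2)) = 688*(2*(-3/2 - 7)/3) = 688*((⅔)*(-17/2)) = 688*(-17/3) = -11696/3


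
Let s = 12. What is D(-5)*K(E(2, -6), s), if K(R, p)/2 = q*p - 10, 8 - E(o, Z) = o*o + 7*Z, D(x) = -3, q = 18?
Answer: -1236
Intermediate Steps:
E(o, Z) = 8 - o**2 - 7*Z (E(o, Z) = 8 - (o*o + 7*Z) = 8 - (o**2 + 7*Z) = 8 + (-o**2 - 7*Z) = 8 - o**2 - 7*Z)
K(R, p) = -20 + 36*p (K(R, p) = 2*(18*p - 10) = 2*(-10 + 18*p) = -20 + 36*p)
D(-5)*K(E(2, -6), s) = -3*(-20 + 36*12) = -3*(-20 + 432) = -3*412 = -1236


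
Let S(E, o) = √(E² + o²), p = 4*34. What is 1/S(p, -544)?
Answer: √17/2312 ≈ 0.0017834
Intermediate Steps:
p = 136
1/S(p, -544) = 1/(√(136² + (-544)²)) = 1/(√(18496 + 295936)) = 1/(√314432) = 1/(136*√17) = √17/2312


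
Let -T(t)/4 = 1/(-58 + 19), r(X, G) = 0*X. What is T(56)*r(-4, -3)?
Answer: 0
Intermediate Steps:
r(X, G) = 0
T(t) = 4/39 (T(t) = -4/(-58 + 19) = -4/(-39) = -4*(-1/39) = 4/39)
T(56)*r(-4, -3) = (4/39)*0 = 0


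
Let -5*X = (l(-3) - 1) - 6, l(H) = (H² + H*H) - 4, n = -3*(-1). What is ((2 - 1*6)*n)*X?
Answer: 84/5 ≈ 16.800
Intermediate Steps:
n = 3
l(H) = -4 + 2*H² (l(H) = (H² + H²) - 4 = 2*H² - 4 = -4 + 2*H²)
X = -7/5 (X = -(((-4 + 2*(-3)²) - 1) - 6)/5 = -(((-4 + 2*9) - 1) - 6)/5 = -(((-4 + 18) - 1) - 6)/5 = -((14 - 1) - 6)/5 = -(13 - 6)/5 = -⅕*7 = -7/5 ≈ -1.4000)
((2 - 1*6)*n)*X = ((2 - 1*6)*3)*(-7/5) = ((2 - 6)*3)*(-7/5) = -4*3*(-7/5) = -12*(-7/5) = 84/5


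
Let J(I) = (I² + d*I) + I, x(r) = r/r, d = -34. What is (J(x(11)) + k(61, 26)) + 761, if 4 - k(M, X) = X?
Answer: 707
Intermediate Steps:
k(M, X) = 4 - X
x(r) = 1
J(I) = I² - 33*I (J(I) = (I² - 34*I) + I = I² - 33*I)
(J(x(11)) + k(61, 26)) + 761 = (1*(-33 + 1) + (4 - 1*26)) + 761 = (1*(-32) + (4 - 26)) + 761 = (-32 - 22) + 761 = -54 + 761 = 707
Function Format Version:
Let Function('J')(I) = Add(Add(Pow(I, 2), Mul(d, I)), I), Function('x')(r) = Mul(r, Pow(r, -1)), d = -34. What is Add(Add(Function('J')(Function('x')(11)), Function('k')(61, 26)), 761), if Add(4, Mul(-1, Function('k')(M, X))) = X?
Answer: 707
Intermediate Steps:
Function('k')(M, X) = Add(4, Mul(-1, X))
Function('x')(r) = 1
Function('J')(I) = Add(Pow(I, 2), Mul(-33, I)) (Function('J')(I) = Add(Add(Pow(I, 2), Mul(-34, I)), I) = Add(Pow(I, 2), Mul(-33, I)))
Add(Add(Function('J')(Function('x')(11)), Function('k')(61, 26)), 761) = Add(Add(Mul(1, Add(-33, 1)), Add(4, Mul(-1, 26))), 761) = Add(Add(Mul(1, -32), Add(4, -26)), 761) = Add(Add(-32, -22), 761) = Add(-54, 761) = 707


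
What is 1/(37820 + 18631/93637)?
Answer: 93637/3541369971 ≈ 2.6441e-5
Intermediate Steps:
1/(37820 + 18631/93637) = 1/(3541369971/93637) = 93637/3541369971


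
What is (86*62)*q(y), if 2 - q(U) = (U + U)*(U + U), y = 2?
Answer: -74648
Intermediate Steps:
q(U) = 2 - 4*U² (q(U) = 2 - (U + U)*(U + U) = 2 - 2*U*2*U = 2 - 4*U²)
(86*62)*q(y) = (86*62)*(2 - 4*2²) = 5332*(2 - 4*4) = 5332*(2 - 16) = 5332*(-14) = -74648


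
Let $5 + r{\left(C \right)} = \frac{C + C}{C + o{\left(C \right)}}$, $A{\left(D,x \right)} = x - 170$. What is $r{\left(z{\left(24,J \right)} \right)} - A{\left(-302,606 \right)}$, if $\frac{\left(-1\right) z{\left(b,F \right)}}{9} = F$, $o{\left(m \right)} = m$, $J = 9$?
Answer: $-440$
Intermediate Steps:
$z{\left(b,F \right)} = - 9 F$
$A{\left(D,x \right)} = -170 + x$ ($A{\left(D,x \right)} = x - 170 = -170 + x$)
$r{\left(C \right)} = -4$ ($r{\left(C \right)} = -5 + \frac{C + C}{C + C} = -5 + \frac{2 C}{2 C} = -5 + 2 C \frac{1}{2 C} = -5 + 1 = -4$)
$r{\left(z{\left(24,J \right)} \right)} - A{\left(-302,606 \right)} = -4 - \left(-170 + 606\right) = -4 - 436 = -440$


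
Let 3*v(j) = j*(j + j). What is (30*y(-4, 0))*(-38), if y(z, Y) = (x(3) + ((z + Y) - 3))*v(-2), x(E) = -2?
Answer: 27360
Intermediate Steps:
v(j) = 2*j²/3 (v(j) = (j*(j + j))/3 = (j*(2*j))/3 = (2*j²)/3 = 2*j²/3)
y(z, Y) = -40/3 + 8*Y/3 + 8*z/3 (y(z, Y) = (-2 + ((z + Y) - 3))*((⅔)*(-2)²) = (-2 + ((Y + z) - 3))*((⅔)*4) = (-2 + (-3 + Y + z))*(8/3) = (-5 + Y + z)*(8/3) = -40/3 + 8*Y/3 + 8*z/3)
(30*y(-4, 0))*(-38) = (30*(-40/3 + (8/3)*0 + (8/3)*(-4)))*(-38) = (30*(-40/3 + 0 - 32/3))*(-38) = (30*(-24))*(-38) = -720*(-38) = 27360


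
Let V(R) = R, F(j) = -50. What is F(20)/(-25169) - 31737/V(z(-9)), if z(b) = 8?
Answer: -798788153/201352 ≈ -3967.1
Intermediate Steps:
F(20)/(-25169) - 31737/V(z(-9)) = -50/(-25169) - 31737/8 = -50*(-1/25169) - 31737*1/8 = 50/25169 - 31737/8 = -798788153/201352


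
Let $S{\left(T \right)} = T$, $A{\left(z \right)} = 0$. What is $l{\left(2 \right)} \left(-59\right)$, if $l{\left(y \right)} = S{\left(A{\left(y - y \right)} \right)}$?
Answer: $0$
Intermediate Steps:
$l{\left(y \right)} = 0$
$l{\left(2 \right)} \left(-59\right) = 0 \left(-59\right) = 0$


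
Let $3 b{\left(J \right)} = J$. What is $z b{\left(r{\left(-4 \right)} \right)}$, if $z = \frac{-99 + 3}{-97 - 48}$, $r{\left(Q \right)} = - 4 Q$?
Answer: $\frac{512}{145} \approx 3.531$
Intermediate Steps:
$b{\left(J \right)} = \frac{J}{3}$
$z = \frac{96}{145}$ ($z = - \frac{96}{-145} = \left(-96\right) \left(- \frac{1}{145}\right) = \frac{96}{145} \approx 0.66207$)
$z b{\left(r{\left(-4 \right)} \right)} = \frac{96 \frac{\left(-4\right) \left(-4\right)}{3}}{145} = \frac{96 \cdot \frac{1}{3} \cdot 16}{145} = \frac{96}{145} \cdot \frac{16}{3} = \frac{512}{145}$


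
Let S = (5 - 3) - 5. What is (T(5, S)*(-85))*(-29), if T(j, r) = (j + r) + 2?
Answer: 9860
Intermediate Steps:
S = -3 (S = 2 - 5 = -3)
T(j, r) = 2 + j + r
(T(5, S)*(-85))*(-29) = ((2 + 5 - 3)*(-85))*(-29) = (4*(-85))*(-29) = -340*(-29) = 9860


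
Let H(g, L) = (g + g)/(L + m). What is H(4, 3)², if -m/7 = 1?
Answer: 4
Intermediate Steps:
m = -7 (m = -7*1 = -7)
H(g, L) = 2*g/(-7 + L) (H(g, L) = (g + g)/(L - 7) = (2*g)/(-7 + L) = 2*g/(-7 + L))
H(4, 3)² = (2*4/(-7 + 3))² = (2*4/(-4))² = (2*4*(-¼))² = (-2)² = 4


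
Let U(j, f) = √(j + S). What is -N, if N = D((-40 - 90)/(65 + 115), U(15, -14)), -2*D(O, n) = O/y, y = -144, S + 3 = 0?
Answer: 13/5184 ≈ 0.0025077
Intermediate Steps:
S = -3 (S = -3 + 0 = -3)
U(j, f) = √(-3 + j) (U(j, f) = √(j - 3) = √(-3 + j))
D(O, n) = O/288 (D(O, n) = -O/(2*(-144)) = -O*(-1)/(2*144) = -(-1)*O/288 = O/288)
N = -13/5184 (N = ((-40 - 90)/(65 + 115))/288 = (-130/180)/288 = (-130*1/180)/288 = (1/288)*(-13/18) = -13/5184 ≈ -0.0025077)
-N = -1*(-13/5184) = 13/5184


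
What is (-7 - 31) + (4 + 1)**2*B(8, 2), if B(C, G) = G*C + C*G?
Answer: 762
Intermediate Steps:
B(C, G) = 2*C*G (B(C, G) = C*G + C*G = 2*C*G)
(-7 - 31) + (4 + 1)**2*B(8, 2) = (-7 - 31) + (4 + 1)**2*(2*8*2) = -38 + 5**2*32 = -38 + 25*32 = -38 + 800 = 762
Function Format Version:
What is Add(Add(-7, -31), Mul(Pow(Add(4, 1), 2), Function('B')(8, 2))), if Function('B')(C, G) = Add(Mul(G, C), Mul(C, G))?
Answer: 762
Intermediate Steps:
Function('B')(C, G) = Mul(2, C, G) (Function('B')(C, G) = Add(Mul(C, G), Mul(C, G)) = Mul(2, C, G))
Add(Add(-7, -31), Mul(Pow(Add(4, 1), 2), Function('B')(8, 2))) = Add(Add(-7, -31), Mul(Pow(Add(4, 1), 2), Mul(2, 8, 2))) = Add(-38, Mul(Pow(5, 2), 32)) = Add(-38, Mul(25, 32)) = Add(-38, 800) = 762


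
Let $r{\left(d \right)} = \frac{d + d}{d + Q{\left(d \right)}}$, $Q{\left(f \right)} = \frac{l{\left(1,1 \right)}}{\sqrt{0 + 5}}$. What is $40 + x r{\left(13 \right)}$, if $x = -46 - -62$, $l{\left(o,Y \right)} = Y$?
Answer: $\frac{15200}{211} - \frac{104 \sqrt{5}}{211} \approx 70.936$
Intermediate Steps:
$Q{\left(f \right)} = \frac{\sqrt{5}}{5}$ ($Q{\left(f \right)} = 1 \frac{1}{\sqrt{0 + 5}} = 1 \frac{1}{\sqrt{5}} = 1 \frac{\sqrt{5}}{5} = \frac{\sqrt{5}}{5}$)
$x = 16$ ($x = -46 + 62 = 16$)
$r{\left(d \right)} = \frac{2 d}{d + \frac{\sqrt{5}}{5}}$ ($r{\left(d \right)} = \frac{d + d}{d + \frac{\sqrt{5}}{5}} = \frac{2 d}{d + \frac{\sqrt{5}}{5}}$)
$40 + x r{\left(13 \right)} = 40 + 16 \cdot 10 \cdot 13 \frac{1}{\sqrt{5} + 5 \cdot 13} = 40 + 16 \cdot 10 \cdot 13 \frac{1}{\sqrt{5} + 65} = 40 + 16 \cdot 10 \cdot 13 \frac{1}{65 + \sqrt{5}} = 40 + 16 \frac{130}{65 + \sqrt{5}} = 40 + \frac{2080}{65 + \sqrt{5}}$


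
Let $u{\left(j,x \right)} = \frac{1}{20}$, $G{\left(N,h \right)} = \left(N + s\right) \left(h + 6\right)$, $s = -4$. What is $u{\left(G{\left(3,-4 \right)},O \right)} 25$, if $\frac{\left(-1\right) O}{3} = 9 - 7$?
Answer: $\frac{5}{4} \approx 1.25$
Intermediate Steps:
$G{\left(N,h \right)} = \left(-4 + N\right) \left(6 + h\right)$ ($G{\left(N,h \right)} = \left(N - 4\right) \left(h + 6\right) = \left(-4 + N\right) \left(6 + h\right)$)
$O = -6$ ($O = - 3 \left(9 - 7\right) = \left(-3\right) 2 = -6$)
$u{\left(j,x \right)} = \frac{1}{20}$
$u{\left(G{\left(3,-4 \right)},O \right)} 25 = \frac{1}{20} \cdot 25 = \frac{5}{4}$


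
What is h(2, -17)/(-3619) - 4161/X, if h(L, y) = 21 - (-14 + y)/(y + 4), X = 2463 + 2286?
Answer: -5967025/6770491 ≈ -0.88133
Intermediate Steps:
X = 4749
h(L, y) = 21 - (-14 + y)/(4 + y)
h(2, -17)/(-3619) - 4161/X = (2*(49 + 10*(-17))/(4 - 17))/(-3619) - 4161/4749 = (2*(49 - 170)/(-13))*(-1/3619) - 4161*1/4749 = (2*(-1/13)*(-121))*(-1/3619) - 1387/1583 = (242/13)*(-1/3619) - 1387/1583 = -22/4277 - 1387/1583 = -5967025/6770491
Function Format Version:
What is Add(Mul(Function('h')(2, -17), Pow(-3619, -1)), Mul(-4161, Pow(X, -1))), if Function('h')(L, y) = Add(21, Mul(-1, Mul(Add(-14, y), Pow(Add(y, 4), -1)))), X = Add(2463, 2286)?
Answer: Rational(-5967025, 6770491) ≈ -0.88133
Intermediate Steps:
X = 4749
Function('h')(L, y) = Add(21, Mul(-1, Pow(Add(4, y), -1), Add(-14, y))) (Function('h')(L, y) = Add(21, Mul(-1, Mul(Add(-14, y), Pow(Add(4, y), -1)))) = Add(21, Mul(-1, Mul(Pow(Add(4, y), -1), Add(-14, y)))) = Add(21, Mul(-1, Pow(Add(4, y), -1), Add(-14, y))))
Add(Mul(Function('h')(2, -17), Pow(-3619, -1)), Mul(-4161, Pow(X, -1))) = Add(Mul(Mul(2, Pow(Add(4, -17), -1), Add(49, Mul(10, -17))), Pow(-3619, -1)), Mul(-4161, Pow(4749, -1))) = Add(Mul(Mul(2, Pow(-13, -1), Add(49, -170)), Rational(-1, 3619)), Mul(-4161, Rational(1, 4749))) = Add(Mul(Mul(2, Rational(-1, 13), -121), Rational(-1, 3619)), Rational(-1387, 1583)) = Add(Mul(Rational(242, 13), Rational(-1, 3619)), Rational(-1387, 1583)) = Add(Rational(-22, 4277), Rational(-1387, 1583)) = Rational(-5967025, 6770491)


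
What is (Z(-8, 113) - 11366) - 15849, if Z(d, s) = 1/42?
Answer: -1143029/42 ≈ -27215.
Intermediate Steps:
Z(d, s) = 1/42
(Z(-8, 113) - 11366) - 15849 = (1/42 - 11366) - 15849 = -477371/42 - 15849 = -1143029/42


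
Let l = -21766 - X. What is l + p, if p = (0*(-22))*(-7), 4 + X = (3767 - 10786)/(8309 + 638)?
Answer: -194697595/8947 ≈ -21761.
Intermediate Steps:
X = -42807/8947 (X = -4 + (3767 - 10786)/(8309 + 638) = -4 - 7019/8947 = -42807/8947 ≈ -4.7845)
p = 0 (p = 0*(-7) = 0)
l = -194697595/8947 (l = -21766 - 1*(-42807/8947) = -21766 + 42807/8947 = -194697595/8947 ≈ -21761.)
l + p = -194697595/8947 + 0 = -194697595/8947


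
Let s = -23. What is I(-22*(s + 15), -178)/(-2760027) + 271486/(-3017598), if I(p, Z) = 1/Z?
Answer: -7409830212451/82361113778666 ≈ -0.089968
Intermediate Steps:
I(-22*(s + 15), -178)/(-2760027) + 271486/(-3017598) = 1/(-178*(-2760027)) + 271486/(-3017598) = -1/178*(-1/2760027) + 271486*(-1/3017598) = 1/491284806 - 135743/1508799 = -7409830212451/82361113778666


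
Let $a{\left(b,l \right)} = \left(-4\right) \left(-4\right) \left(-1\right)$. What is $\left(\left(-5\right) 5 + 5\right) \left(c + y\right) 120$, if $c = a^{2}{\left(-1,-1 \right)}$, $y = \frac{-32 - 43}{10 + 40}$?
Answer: $-610800$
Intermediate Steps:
$a{\left(b,l \right)} = -16$ ($a{\left(b,l \right)} = 16 \left(-1\right) = -16$)
$y = - \frac{3}{2}$ ($y = - \frac{75}{50} = \left(-75\right) \frac{1}{50} = - \frac{3}{2} \approx -1.5$)
$c = 256$ ($c = \left(-16\right)^{2} = 256$)
$\left(\left(-5\right) 5 + 5\right) \left(c + y\right) 120 = \left(\left(-5\right) 5 + 5\right) \left(256 - \frac{3}{2}\right) 120 = \left(-25 + 5\right) \frac{509}{2} \cdot 120 = \left(-20\right) \frac{509}{2} \cdot 120 = \left(-5090\right) 120 = -610800$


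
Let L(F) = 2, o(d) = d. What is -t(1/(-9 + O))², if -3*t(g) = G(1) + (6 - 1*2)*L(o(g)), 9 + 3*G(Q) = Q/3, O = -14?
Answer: -2116/729 ≈ -2.9026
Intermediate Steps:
G(Q) = -3 + Q/9 (G(Q) = -3 + (Q/3)/3 = -3 + Q/9)
t(g) = -46/27 (t(g) = -((-3 + (⅑)*1) + (6 - 1*2)*2)/3 = -((-3 + ⅑) + (6 - 2)*2)/3 = -(-26/9 + 4*2)/3 = -(-26/9 + 8)/3 = -⅓*46/9 = -46/27)
-t(1/(-9 + O))² = -(-46/27)² = -1*2116/729 = -2116/729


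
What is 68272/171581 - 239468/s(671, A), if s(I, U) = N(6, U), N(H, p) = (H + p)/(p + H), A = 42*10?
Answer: -2416946508/10093 ≈ -2.3947e+5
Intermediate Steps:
A = 420
N(H, p) = 1 (N(H, p) = (H + p)/(H + p) = 1)
s(I, U) = 1
68272/171581 - 239468/s(671, A) = 68272/171581 - 239468/1 = 68272*(1/171581) - 239468*1 = 4016/10093 - 239468 = -2416946508/10093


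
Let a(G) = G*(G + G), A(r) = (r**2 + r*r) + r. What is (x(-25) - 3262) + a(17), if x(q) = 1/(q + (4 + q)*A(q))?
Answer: -69113001/25750 ≈ -2684.0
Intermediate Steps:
A(r) = r + 2*r**2 (A(r) = (r**2 + r**2) + r = 2*r**2 + r = r + 2*r**2)
a(G) = 2*G**2 (a(G) = G*(2*G) = 2*G**2)
x(q) = 1/(q + q*(1 + 2*q)*(4 + q)) (x(q) = 1/(q + (4 + q)*(q*(1 + 2*q))) = 1/(q + q*(1 + 2*q)*(4 + q)))
(x(-25) - 3262) + a(17) = (1/((-25)*(5 + 2*(-25)**2 + 9*(-25))) - 3262) + 2*17**2 = (-1/(25*(5 + 2*625 - 225)) - 3262) + 2*289 = (-1/(25*(5 + 1250 - 225)) - 3262) + 578 = (-1/25/1030 - 3262) + 578 = (-1/25*1/1030 - 3262) + 578 = (-1/25750 - 3262) + 578 = -83996501/25750 + 578 = -69113001/25750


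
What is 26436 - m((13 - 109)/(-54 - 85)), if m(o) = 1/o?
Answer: 2537717/96 ≈ 26435.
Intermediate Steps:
26436 - m((13 - 109)/(-54 - 85)) = 26436 - 1/((13 - 109)/(-54 - 85)) = 26436 - 1/((-96/(-139))) = 26436 - 1/((-96*(-1/139))) = 26436 - 1/96/139 = 26436 - 1*139/96 = 26436 - 139/96 = 2537717/96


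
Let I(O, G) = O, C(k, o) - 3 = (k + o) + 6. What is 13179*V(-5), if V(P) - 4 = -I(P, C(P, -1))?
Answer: 118611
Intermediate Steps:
C(k, o) = 9 + k + o (C(k, o) = 3 + ((k + o) + 6) = 3 + (6 + k + o) = 9 + k + o)
V(P) = 4 - P
13179*V(-5) = 13179*(4 - 1*(-5)) = 13179*(4 + 5) = 13179*9 = 118611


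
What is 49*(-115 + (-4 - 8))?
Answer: -6223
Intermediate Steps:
49*(-115 + (-4 - 8)) = 49*(-115 - 12) = 49*(-127) = -6223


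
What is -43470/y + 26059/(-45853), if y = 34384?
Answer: -206374469/112614968 ≈ -1.8326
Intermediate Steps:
-43470/y + 26059/(-45853) = -43470/34384 + 26059/(-45853) = -43470*1/34384 + 26059*(-1/45853) = -3105/2456 - 26059/45853 = -206374469/112614968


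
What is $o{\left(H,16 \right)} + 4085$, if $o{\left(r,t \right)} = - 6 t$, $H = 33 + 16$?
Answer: $3989$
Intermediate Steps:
$H = 49$
$o{\left(H,16 \right)} + 4085 = \left(-6\right) 16 + 4085 = -96 + 4085 = 3989$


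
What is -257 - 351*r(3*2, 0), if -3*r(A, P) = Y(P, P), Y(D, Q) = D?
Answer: -257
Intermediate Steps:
r(A, P) = -P/3
-257 - 351*r(3*2, 0) = -257 - (-117)*0 = -257 - 351*0 = -257 + 0 = -257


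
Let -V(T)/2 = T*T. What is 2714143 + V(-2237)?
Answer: -7294195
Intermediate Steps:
V(T) = -2*T² (V(T) = -2*T*T = -2*T²)
2714143 + V(-2237) = 2714143 - 2*(-2237)² = 2714143 - 2*5004169 = 2714143 - 10008338 = -7294195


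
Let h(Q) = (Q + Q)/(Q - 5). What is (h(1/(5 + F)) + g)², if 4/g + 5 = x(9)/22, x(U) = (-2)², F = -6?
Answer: 6241/25281 ≈ 0.24687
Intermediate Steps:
h(Q) = 2*Q/(-5 + Q) (h(Q) = (2*Q)/(-5 + Q) = 2*Q/(-5 + Q))
x(U) = 4
g = -44/53 (g = 4/(-5 + 4/22) = 4/(-5 + 4*(1/22)) = 4/(-5 + 2/11) = 4/(-53/11) = 4*(-11/53) = -44/53 ≈ -0.83019)
(h(1/(5 + F)) + g)² = (2/((5 - 6)*(-5 + 1/(5 - 6))) - 44/53)² = (2/(-1*(-5 + 1/(-1))) - 44/53)² = (2*(-1)/(-5 - 1) - 44/53)² = (2*(-1)/(-6) - 44/53)² = (2*(-1)*(-⅙) - 44/53)² = (⅓ - 44/53)² = (-79/159)² = 6241/25281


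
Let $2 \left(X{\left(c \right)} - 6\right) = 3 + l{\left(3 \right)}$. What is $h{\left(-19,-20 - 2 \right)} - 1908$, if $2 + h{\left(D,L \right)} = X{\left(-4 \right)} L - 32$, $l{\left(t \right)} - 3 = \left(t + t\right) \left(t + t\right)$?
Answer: $-2536$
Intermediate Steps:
$l{\left(t \right)} = 3 + 4 t^{2}$ ($l{\left(t \right)} = 3 + \left(t + t\right) \left(t + t\right) = 3 + 2 t 2 t = 3 + 4 t^{2}$)
$X{\left(c \right)} = 27$ ($X{\left(c \right)} = 6 + \frac{3 + \left(3 + 4 \cdot 3^{2}\right)}{2} = 6 + \frac{3 + \left(3 + 4 \cdot 9\right)}{2} = 6 + \frac{3 + \left(3 + 36\right)}{2} = 6 + \frac{3 + 39}{2} = 6 + \frac{1}{2} \cdot 42 = 6 + 21 = 27$)
$h{\left(D,L \right)} = -34 + 27 L$ ($h{\left(D,L \right)} = -2 + \left(27 L - 32\right) = -2 + \left(-32 + 27 L\right) = -34 + 27 L$)
$h{\left(-19,-20 - 2 \right)} - 1908 = \left(-34 + 27 \left(-20 - 2\right)\right) - 1908 = \left(-34 + 27 \left(-22\right)\right) - 1908 = \left(-34 - 594\right) - 1908 = -628 - 1908 = -2536$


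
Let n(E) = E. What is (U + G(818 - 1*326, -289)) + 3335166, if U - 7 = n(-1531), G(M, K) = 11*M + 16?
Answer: 3339070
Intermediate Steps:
G(M, K) = 16 + 11*M
U = -1524 (U = 7 - 1531 = -1524)
(U + G(818 - 1*326, -289)) + 3335166 = (-1524 + (16 + 11*(818 - 1*326))) + 3335166 = (-1524 + (16 + 11*(818 - 326))) + 3335166 = (-1524 + (16 + 11*492)) + 3335166 = (-1524 + (16 + 5412)) + 3335166 = (-1524 + 5428) + 3335166 = 3904 + 3335166 = 3339070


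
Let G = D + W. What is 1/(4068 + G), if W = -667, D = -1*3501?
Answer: -1/100 ≈ -0.010000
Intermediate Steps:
D = -3501
G = -4168 (G = -3501 - 667 = -4168)
1/(4068 + G) = 1/(4068 - 4168) = 1/(-100) = -1/100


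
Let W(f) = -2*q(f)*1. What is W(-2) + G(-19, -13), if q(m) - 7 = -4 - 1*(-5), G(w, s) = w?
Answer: -35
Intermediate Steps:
q(m) = 8 (q(m) = 7 + (-4 - 1*(-5)) = 7 + (-4 + 5) = 7 + 1 = 8)
W(f) = -16 (W(f) = -2*8*1 = -16*1 = -16)
W(-2) + G(-19, -13) = -16 - 19 = -35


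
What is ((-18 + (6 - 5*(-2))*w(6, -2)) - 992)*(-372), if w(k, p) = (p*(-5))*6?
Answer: 18600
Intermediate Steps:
w(k, p) = -30*p (w(k, p) = -5*p*6 = -30*p)
((-18 + (6 - 5*(-2))*w(6, -2)) - 992)*(-372) = ((-18 + (6 - 5*(-2))*(-30*(-2))) - 992)*(-372) = ((-18 + (6 + 10)*60) - 992)*(-372) = ((-18 + 16*60) - 992)*(-372) = ((-18 + 960) - 992)*(-372) = (942 - 992)*(-372) = -50*(-372) = 18600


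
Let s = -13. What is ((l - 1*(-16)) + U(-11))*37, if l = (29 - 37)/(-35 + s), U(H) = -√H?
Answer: 3589/6 - 37*I*√11 ≈ 598.17 - 122.72*I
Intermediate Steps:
l = ⅙ (l = (29 - 37)/(-35 - 13) = -8/(-48) = -8*(-1/48) = ⅙ ≈ 0.16667)
((l - 1*(-16)) + U(-11))*37 = ((⅙ - 1*(-16)) - √(-11))*37 = ((⅙ + 16) - I*√11)*37 = (97/6 - I*√11)*37 = 3589/6 - 37*I*√11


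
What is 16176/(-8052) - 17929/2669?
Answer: -15628171/1790899 ≈ -8.7264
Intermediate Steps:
16176/(-8052) - 17929/2669 = 16176*(-1/8052) - 17929*1/2669 = -1348/671 - 17929/2669 = -15628171/1790899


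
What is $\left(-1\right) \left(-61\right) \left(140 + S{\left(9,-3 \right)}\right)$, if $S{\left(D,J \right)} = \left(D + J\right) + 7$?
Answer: $9333$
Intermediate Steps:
$S{\left(D,J \right)} = 7 + D + J$
$\left(-1\right) \left(-61\right) \left(140 + S{\left(9,-3 \right)}\right) = \left(-1\right) \left(-61\right) \left(140 + \left(7 + 9 - 3\right)\right) = 61 \left(140 + 13\right) = 61 \cdot 153 = 9333$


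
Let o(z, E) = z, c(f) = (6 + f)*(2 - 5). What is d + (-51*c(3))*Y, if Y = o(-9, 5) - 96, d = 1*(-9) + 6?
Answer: -144588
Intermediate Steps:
d = -3 (d = -9 + 6 = -3)
c(f) = -18 - 3*f (c(f) = (6 + f)*(-3) = -18 - 3*f)
Y = -105 (Y = -9 - 96 = -105)
d + (-51*c(3))*Y = -3 - 51*(-18 - 3*3)*(-105) = -3 - 51*(-18 - 9)*(-105) = -3 - 51*(-27)*(-105) = -3 + 1377*(-105) = -3 - 144585 = -144588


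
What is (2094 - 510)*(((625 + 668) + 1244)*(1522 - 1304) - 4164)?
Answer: 869460768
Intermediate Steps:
(2094 - 510)*(((625 + 668) + 1244)*(1522 - 1304) - 4164) = 1584*((1293 + 1244)*218 - 4164) = 1584*(2537*218 - 4164) = 1584*(553066 - 4164) = 1584*548902 = 869460768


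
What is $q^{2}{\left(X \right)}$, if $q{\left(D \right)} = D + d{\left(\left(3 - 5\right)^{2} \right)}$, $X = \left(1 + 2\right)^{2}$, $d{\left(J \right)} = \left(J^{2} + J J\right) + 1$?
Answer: $1764$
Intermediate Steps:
$d{\left(J \right)} = 1 + 2 J^{2}$ ($d{\left(J \right)} = \left(J^{2} + J^{2}\right) + 1 = 2 J^{2} + 1 = 1 + 2 J^{2}$)
$X = 9$ ($X = 3^{2} = 9$)
$q{\left(D \right)} = 33 + D$ ($q{\left(D \right)} = D + \left(1 + 2 \left(\left(3 - 5\right)^{2}\right)^{2}\right) = D + \left(1 + 2 \left(\left(-2\right)^{2}\right)^{2}\right) = D + \left(1 + 2 \cdot 4^{2}\right) = D + \left(1 + 2 \cdot 16\right) = D + \left(1 + 32\right) = D + 33 = 33 + D$)
$q^{2}{\left(X \right)} = \left(33 + 9\right)^{2} = 42^{2} = 1764$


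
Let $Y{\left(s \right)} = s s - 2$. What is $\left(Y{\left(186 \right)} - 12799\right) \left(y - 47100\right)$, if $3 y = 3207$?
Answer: $-1003245645$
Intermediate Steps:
$Y{\left(s \right)} = -2 + s^{2}$ ($Y{\left(s \right)} = s^{2} - 2 = -2 + s^{2}$)
$y = 1069$ ($y = \frac{1}{3} \cdot 3207 = 1069$)
$\left(Y{\left(186 \right)} - 12799\right) \left(y - 47100\right) = \left(\left(-2 + 186^{2}\right) - 12799\right) \left(1069 - 47100\right) = \left(\left(-2 + 34596\right) - 12799\right) \left(-46031\right) = \left(34594 - 12799\right) \left(-46031\right) = 21795 \left(-46031\right) = -1003245645$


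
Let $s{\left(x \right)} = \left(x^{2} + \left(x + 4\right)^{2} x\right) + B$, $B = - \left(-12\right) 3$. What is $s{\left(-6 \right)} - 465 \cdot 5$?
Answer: $-2277$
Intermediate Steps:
$B = 36$ ($B = \left(-1\right) \left(-36\right) = 36$)
$s{\left(x \right)} = 36 + x^{2} + x \left(4 + x\right)^{2}$ ($s{\left(x \right)} = \left(x^{2} + \left(x + 4\right)^{2} x\right) + 36 = \left(x^{2} + \left(4 + x\right)^{2} x\right) + 36 = \left(x^{2} + x \left(4 + x\right)^{2}\right) + 36 = 36 + x^{2} + x \left(4 + x\right)^{2}$)
$s{\left(-6 \right)} - 465 \cdot 5 = \left(36 + \left(-6\right)^{2} - 6 \left(4 - 6\right)^{2}\right) - 465 \cdot 5 = \left(36 + 36 - 6 \left(-2\right)^{2}\right) - 2325 = \left(36 + 36 - 24\right) - 2325 = 48 - 2325 = -2277$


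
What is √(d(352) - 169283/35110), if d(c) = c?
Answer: √427971133070/35110 ≈ 18.633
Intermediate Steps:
√(d(352) - 169283/35110) = √(352 - 169283/35110) = √(12189437/35110) = √427971133070/35110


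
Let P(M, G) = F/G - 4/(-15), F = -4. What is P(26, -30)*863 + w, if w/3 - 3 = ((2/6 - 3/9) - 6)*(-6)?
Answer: 2311/5 ≈ 462.20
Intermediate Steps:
P(M, G) = 4/15 - 4/G (P(M, G) = -4/G - 4/(-15) = -4/G - 4*(-1/15) = -4/G + 4/15 = 4/15 - 4/G)
w = 117 (w = 9 + 3*(((2/6 - 3/9) - 6)*(-6)) = 9 + 3*(((2*(⅙) - 3*⅑) - 6)*(-6)) = 9 + 3*(((⅓ - ⅓) - 6)*(-6)) = 9 + 3*((0 - 6)*(-6)) = 9 + 3*(-6*(-6)) = 9 + 3*36 = 9 + 108 = 117)
P(26, -30)*863 + w = (4/15 - 4/(-30))*863 + 117 = (4/15 - 4*(-1/30))*863 + 117 = (4/15 + 2/15)*863 + 117 = (⅖)*863 + 117 = 1726/5 + 117 = 2311/5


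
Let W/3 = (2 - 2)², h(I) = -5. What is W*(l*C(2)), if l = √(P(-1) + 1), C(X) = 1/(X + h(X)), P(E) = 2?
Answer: 0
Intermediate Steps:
C(X) = 1/(-5 + X) (C(X) = 1/(X - 5) = 1/(-5 + X))
l = √3 (l = √(2 + 1) = √3 ≈ 1.7320)
W = 0 (W = 3*(2 - 2)² = 3*0² = 3*0 = 0)
W*(l*C(2)) = 0*(√3/(-5 + 2)) = 0*(√3/(-3)) = 0*(√3*(-⅓)) = 0*(-√3/3) = 0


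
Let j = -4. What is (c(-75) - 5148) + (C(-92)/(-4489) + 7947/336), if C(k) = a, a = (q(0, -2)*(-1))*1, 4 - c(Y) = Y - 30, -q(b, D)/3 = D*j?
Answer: -2521559279/502768 ≈ -5015.4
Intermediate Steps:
q(b, D) = 12*D (q(b, D) = -3*D*(-4) = -(-12)*D = 12*D)
c(Y) = 34 - Y (c(Y) = 4 - (Y - 30) = 4 - (-30 + Y) = 4 + (30 - Y) = 34 - Y)
a = 24 (a = ((12*(-2))*(-1))*1 = -24*(-1)*1 = 24*1 = 24)
C(k) = 24
(c(-75) - 5148) + (C(-92)/(-4489) + 7947/336) = ((34 - 1*(-75)) - 5148) + (24/(-4489) + 7947/336) = ((34 + 75) - 5148) + (24*(-1/4489) + 7947*(1/336)) = (109 - 5148) + (-24/4489 + 2649/112) = -5039 + 11888673/502768 = -2521559279/502768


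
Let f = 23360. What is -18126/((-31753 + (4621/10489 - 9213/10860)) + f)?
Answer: 688247482680/318699204439 ≈ 2.1596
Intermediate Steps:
-18126/((-31753 + (4621/10489 - 9213/10860)) + f) = -18126/((-31753 + (4621/10489 - 9213/10860)) + 23360) = -18126/((-31753 + (4621*(1/10489) - 9213*1/10860)) + 23360) = -18126/((-31753 + (4621/10489 - 3071/3620)) + 23360) = -18126/((-31753 - 15483699/37970180) + 23360) = -18126/(-1205682609239/37970180 + 23360) = -18126/(-318699204439/37970180) = -18126*(-37970180/318699204439) = 688247482680/318699204439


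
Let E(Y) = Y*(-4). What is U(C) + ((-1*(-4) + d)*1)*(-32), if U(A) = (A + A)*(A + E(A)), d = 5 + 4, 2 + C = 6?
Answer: -512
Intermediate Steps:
C = 4 (C = -2 + 6 = 4)
E(Y) = -4*Y
d = 9
U(A) = -6*A² (U(A) = (A + A)*(A - 4*A) = (2*A)*(-3*A) = -6*A²)
U(C) + ((-1*(-4) + d)*1)*(-32) = -6*4² + ((-1*(-4) + 9)*1)*(-32) = -6*16 + ((4 + 9)*1)*(-32) = -96 + (13*1)*(-32) = -96 + 13*(-32) = -96 - 416 = -512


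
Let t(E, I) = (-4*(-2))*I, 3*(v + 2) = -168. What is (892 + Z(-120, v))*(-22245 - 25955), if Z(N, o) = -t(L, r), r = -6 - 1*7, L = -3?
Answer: -48007200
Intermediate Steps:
v = -58 (v = -2 + (⅓)*(-168) = -2 - 56 = -58)
r = -13 (r = -6 - 7 = -13)
t(E, I) = 8*I
Z(N, o) = 104 (Z(N, o) = -8*(-13) = -1*(-104) = 104)
(892 + Z(-120, v))*(-22245 - 25955) = (892 + 104)*(-22245 - 25955) = 996*(-48200) = -48007200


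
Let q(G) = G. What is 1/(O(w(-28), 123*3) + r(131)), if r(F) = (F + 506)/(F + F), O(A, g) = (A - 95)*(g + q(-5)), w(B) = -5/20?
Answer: -262/9083165 ≈ -2.8845e-5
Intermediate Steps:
w(B) = -¼ (w(B) = -5*1/20 = -¼)
O(A, g) = (-95 + A)*(-5 + g) (O(A, g) = (A - 95)*(g - 5) = (-95 + A)*(-5 + g))
r(F) = (506 + F)/(2*F) (r(F) = (506 + F)/((2*F)) = (506 + F)*(1/(2*F)) = (506 + F)/(2*F))
1/(O(w(-28), 123*3) + r(131)) = 1/((475 - 11685*3 - 5*(-¼) - 123*3/4) + (½)*(506 + 131)/131) = 1/((475 - 95*369 + 5/4 - ¼*369) + (½)*(1/131)*637) = 1/((475 - 35055 + 5/4 - 369/4) + 637/262) = 1/(-34671 + 637/262) = 1/(-9083165/262) = -262/9083165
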